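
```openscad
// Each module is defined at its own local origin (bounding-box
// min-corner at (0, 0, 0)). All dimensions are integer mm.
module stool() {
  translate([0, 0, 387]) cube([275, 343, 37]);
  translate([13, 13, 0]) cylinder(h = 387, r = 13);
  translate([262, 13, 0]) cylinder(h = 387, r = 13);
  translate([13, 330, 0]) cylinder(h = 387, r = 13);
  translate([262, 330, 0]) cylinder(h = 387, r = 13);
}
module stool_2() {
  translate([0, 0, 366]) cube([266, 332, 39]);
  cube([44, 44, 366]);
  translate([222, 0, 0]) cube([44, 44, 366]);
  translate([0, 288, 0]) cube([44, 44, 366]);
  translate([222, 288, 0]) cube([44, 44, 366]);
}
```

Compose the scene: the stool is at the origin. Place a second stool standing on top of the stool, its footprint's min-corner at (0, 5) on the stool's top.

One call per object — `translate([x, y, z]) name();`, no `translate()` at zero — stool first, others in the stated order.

stool();
translate([0, 5, 424]) stool_2();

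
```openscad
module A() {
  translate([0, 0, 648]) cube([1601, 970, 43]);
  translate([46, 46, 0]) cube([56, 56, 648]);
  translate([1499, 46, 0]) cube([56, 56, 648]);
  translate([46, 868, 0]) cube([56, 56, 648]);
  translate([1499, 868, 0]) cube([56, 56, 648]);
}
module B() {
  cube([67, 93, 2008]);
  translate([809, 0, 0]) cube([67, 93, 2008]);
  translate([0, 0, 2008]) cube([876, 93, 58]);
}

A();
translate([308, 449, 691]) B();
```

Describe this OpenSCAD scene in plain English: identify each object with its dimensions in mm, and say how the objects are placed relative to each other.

A is a rectangular dining table. The top is 1601×970×43 mm with its upper surface at z = 691 mm. It stands on four 56×56 mm square legs, each inset 46 mm from the nearest pair of top edges, running from the floor to the underside of the top.

B is a rectangular door frame: two vertical jambs of 67×93 mm section, 2008 mm tall, with a clear opening 742 mm wide between their inner faces. A header 58 mm tall and 93 mm deep lies on top of the jambs and spans the full outside width.

The door frame is on top of the table.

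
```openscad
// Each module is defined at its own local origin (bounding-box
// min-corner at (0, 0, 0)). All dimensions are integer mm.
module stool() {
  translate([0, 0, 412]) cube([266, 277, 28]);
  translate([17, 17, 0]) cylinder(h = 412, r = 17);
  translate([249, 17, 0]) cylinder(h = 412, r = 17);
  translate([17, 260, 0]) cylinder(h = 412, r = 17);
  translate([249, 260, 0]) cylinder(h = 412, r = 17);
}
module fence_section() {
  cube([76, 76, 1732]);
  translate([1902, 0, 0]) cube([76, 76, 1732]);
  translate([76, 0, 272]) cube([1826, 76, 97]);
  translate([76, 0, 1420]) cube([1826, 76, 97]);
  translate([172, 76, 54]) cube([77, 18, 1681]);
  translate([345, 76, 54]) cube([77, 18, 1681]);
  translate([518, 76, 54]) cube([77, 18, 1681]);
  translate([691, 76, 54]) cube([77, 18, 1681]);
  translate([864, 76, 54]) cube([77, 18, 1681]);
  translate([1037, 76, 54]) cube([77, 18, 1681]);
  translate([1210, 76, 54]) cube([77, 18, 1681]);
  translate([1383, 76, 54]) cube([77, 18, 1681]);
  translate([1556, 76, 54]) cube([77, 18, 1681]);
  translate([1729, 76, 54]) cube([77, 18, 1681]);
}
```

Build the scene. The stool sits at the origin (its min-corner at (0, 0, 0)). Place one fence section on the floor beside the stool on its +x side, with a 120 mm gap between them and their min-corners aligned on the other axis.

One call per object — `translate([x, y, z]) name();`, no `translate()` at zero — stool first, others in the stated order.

stool();
translate([386, 0, 0]) fence_section();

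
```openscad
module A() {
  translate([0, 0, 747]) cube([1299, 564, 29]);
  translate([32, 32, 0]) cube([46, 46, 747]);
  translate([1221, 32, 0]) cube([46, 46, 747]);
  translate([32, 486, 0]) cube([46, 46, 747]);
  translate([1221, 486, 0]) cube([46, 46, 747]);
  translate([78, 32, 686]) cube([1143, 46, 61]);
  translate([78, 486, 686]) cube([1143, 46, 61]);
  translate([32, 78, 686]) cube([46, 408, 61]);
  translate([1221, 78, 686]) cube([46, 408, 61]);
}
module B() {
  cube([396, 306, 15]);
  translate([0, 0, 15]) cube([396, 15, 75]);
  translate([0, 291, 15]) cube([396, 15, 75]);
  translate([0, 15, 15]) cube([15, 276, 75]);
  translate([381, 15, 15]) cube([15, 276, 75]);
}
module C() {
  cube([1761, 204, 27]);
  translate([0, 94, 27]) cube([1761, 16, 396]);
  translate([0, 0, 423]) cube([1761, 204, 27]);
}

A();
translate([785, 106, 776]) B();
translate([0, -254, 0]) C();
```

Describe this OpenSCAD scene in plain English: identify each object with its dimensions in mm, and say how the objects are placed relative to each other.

A is a table: top 1299 mm (x) × 564 mm (y), 29 mm thick, upper face at z = 776 mm, on four 46×46 mm square legs, each inset 32 mm from the nearest pair of top edges, running from z = 0 to the bottom of the top. Four apron rails, 46 mm thick and 61 mm tall, run between adjacent legs with their top edges flush with the underside of the top and their outer faces flush with the legs' outer faces.

B is an open storage box with external size 396×306×90 mm and wall thickness 15 mm (the base is also 15 mm thick). The base covers the whole footprint; the four walls stand on the base, with the y-facing walls full-width and the x-facing walls fitting between their inner faces.

C is an I-beam lying along x, 1761 mm long. Overall section height 450 mm. Two flanges 204 mm wide (y) and 27 mm thick, one on the floor and one at the top; a web 16 mm thick runs between them, centred on the flange width.

The open box is on top of the table. The I-beam is on the floor beside the table on its −y side.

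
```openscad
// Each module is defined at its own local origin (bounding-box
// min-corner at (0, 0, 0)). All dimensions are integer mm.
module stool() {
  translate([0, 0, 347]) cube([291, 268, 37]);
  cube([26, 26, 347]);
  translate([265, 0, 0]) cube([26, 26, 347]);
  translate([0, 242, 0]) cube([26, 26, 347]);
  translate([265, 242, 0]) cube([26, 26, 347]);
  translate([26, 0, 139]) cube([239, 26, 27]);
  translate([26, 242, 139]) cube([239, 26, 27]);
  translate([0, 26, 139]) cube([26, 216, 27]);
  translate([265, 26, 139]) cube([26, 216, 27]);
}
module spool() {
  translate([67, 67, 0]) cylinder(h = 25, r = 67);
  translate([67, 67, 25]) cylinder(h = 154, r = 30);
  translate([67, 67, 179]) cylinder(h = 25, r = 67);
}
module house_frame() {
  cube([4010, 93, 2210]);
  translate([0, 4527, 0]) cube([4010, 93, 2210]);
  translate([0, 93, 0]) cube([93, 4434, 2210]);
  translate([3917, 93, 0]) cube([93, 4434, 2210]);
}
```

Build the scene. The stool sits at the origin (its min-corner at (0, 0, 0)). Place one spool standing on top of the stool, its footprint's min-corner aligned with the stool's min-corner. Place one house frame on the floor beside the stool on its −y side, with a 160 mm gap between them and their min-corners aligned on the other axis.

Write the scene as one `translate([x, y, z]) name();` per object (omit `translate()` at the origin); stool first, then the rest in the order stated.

stool();
translate([0, 0, 384]) spool();
translate([0, -4780, 0]) house_frame();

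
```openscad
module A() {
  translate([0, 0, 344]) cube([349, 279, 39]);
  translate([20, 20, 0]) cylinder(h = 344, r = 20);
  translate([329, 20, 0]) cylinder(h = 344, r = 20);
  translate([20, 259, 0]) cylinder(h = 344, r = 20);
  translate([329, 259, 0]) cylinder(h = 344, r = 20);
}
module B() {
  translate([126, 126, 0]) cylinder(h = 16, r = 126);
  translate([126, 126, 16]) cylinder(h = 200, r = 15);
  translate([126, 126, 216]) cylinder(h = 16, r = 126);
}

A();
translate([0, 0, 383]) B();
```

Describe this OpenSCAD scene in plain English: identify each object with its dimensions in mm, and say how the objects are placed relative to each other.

A is a four-legged stool. The seat is 349×279 mm, 39 mm thick, top at z = 383 mm. It stands on four round legs, each 40 mm in diameter, from z = 0 to the seat underside, each leg's axis is inset half a diameter from the nearest pair of seat edges (so the leg's bounding box is flush with the corner).

B is a spool: two coaxial disc flanges of radius 126 mm and thickness 16 mm, joined by a core cylinder of radius 15 mm and height 200 mm. The lower flange rests on z = 0 and the three cylinders share a vertical axis.

The spool is on top of the stool.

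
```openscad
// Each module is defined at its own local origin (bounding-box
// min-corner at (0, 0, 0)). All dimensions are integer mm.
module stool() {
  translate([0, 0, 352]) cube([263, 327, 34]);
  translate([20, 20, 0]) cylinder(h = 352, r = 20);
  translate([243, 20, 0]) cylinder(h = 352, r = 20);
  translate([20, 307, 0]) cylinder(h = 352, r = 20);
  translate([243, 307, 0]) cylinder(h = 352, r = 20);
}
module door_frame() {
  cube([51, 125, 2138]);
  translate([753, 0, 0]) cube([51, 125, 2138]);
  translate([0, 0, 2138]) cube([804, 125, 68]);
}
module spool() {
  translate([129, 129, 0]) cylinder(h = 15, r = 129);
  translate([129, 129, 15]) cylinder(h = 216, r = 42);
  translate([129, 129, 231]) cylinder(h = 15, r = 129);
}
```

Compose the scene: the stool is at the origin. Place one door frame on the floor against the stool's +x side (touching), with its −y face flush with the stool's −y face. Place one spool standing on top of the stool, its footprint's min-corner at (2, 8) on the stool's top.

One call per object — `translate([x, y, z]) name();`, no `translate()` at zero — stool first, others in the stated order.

stool();
translate([263, 0, 0]) door_frame();
translate([2, 8, 386]) spool();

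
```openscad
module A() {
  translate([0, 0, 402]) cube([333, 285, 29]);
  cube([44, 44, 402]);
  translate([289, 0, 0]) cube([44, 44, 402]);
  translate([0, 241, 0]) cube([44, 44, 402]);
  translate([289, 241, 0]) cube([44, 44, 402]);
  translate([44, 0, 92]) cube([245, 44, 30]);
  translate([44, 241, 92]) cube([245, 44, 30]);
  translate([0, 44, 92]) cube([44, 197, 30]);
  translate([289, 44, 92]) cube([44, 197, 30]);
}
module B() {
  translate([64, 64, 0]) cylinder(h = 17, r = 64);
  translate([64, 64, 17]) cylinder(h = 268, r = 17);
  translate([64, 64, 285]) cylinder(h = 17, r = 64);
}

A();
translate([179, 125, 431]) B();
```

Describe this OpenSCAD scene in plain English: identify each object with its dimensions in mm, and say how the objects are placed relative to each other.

A is a four-legged stool. The seat is 333×285 mm, 29 mm thick, top at z = 431 mm. It stands on four square legs, each 44×44 mm in cross-section, from z = 0 to the seat underside, each flush with a corner of the seat. Four stretchers, 44 mm wide and 30 mm tall, connect adjacent legs with their undersides at z = 92 mm, each running between the inner faces of the legs it joins and aligned with the legs' outer faces on the other axis.

B is a spool: two coaxial disc flanges of radius 64 mm and thickness 17 mm, joined by a core cylinder of radius 17 mm and height 268 mm. The lower flange rests on z = 0 and the three cylinders share a vertical axis.

The spool is on top of the stool.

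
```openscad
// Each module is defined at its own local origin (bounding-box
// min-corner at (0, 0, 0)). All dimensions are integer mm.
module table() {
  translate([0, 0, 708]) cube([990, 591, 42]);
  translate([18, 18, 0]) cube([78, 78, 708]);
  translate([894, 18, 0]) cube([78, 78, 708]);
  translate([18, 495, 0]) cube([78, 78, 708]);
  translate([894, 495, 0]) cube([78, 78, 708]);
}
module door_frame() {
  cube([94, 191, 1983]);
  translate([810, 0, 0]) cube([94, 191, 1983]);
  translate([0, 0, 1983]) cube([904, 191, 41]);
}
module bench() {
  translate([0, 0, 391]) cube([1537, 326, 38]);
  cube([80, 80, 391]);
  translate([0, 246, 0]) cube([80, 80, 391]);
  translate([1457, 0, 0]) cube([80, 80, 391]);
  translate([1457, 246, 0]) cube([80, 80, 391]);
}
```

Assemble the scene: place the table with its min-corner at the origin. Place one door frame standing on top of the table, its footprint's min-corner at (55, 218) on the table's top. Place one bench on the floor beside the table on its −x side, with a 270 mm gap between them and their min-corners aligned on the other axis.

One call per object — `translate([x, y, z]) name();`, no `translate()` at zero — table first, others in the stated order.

table();
translate([55, 218, 750]) door_frame();
translate([-1807, 0, 0]) bench();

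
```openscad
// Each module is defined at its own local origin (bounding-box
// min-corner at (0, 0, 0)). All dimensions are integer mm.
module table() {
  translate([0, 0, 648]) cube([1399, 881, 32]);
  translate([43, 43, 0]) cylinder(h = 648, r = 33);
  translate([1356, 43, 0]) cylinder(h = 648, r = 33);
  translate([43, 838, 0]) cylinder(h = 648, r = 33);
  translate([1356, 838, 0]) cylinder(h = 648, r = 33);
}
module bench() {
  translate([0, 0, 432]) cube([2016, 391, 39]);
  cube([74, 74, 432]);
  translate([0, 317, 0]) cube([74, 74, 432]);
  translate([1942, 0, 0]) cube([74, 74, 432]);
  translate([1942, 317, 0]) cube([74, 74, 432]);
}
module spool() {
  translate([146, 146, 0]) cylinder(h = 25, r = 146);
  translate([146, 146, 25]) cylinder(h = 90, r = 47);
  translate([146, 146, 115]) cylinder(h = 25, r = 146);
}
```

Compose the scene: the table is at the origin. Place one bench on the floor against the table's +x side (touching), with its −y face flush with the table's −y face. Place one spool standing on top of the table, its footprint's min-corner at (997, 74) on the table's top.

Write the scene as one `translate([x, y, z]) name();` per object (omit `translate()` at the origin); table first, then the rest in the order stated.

table();
translate([1399, 0, 0]) bench();
translate([997, 74, 680]) spool();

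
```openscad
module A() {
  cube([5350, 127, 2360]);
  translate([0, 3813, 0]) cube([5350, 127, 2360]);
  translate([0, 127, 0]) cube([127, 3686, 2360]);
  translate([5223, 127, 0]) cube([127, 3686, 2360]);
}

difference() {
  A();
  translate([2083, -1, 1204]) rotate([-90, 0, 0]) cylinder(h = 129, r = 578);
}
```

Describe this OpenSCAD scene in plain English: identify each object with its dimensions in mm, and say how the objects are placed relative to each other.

A is a box-shaped house frame (walls only): outside footprint 5350×3940 mm, wall height 2360 mm, wall thickness 127 mm. The two y-facing walls run the full x-width; the two x-facing walls fit between the inner faces of the y-facing walls.

The house frame has a circular hole of radius 578 mm through its front wall, centred at (x = 2083, z = 1204).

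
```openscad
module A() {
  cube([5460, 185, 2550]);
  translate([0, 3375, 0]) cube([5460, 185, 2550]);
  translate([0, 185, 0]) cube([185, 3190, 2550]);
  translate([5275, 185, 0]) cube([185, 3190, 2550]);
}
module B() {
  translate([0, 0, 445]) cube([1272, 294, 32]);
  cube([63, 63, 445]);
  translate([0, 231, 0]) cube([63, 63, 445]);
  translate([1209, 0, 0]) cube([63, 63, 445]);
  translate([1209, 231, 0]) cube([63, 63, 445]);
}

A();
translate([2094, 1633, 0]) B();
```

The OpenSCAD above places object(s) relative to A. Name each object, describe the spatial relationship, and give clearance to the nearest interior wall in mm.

Clearances: x = 1909, y = 1448; minimum 1448 mm.

A is a house frame. B is a bench. The bench sits inside the house frame, centred. The clearance to the nearest interior wall is 1448 mm.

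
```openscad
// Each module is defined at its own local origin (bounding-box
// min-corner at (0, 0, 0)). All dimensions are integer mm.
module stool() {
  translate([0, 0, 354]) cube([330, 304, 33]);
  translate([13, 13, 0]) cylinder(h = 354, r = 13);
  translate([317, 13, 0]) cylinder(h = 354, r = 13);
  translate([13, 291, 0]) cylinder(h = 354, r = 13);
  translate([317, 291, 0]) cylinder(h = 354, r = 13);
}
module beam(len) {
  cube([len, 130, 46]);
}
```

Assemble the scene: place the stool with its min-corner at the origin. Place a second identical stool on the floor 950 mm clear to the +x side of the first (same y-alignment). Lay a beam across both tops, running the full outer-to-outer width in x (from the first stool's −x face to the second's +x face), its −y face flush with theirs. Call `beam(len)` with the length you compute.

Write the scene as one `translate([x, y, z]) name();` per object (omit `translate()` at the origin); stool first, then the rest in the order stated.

stool();
translate([1280, 0, 0]) stool();
translate([0, 0, 387]) beam(1610);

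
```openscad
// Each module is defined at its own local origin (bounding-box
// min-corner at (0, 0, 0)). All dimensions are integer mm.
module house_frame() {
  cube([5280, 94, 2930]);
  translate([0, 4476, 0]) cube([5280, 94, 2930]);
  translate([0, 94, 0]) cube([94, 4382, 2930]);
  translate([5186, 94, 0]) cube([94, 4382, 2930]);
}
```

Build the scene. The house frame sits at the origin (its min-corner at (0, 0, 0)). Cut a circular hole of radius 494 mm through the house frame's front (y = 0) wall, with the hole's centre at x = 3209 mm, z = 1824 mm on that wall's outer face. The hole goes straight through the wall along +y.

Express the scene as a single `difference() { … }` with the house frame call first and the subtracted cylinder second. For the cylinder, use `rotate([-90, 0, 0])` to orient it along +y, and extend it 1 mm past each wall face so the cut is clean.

difference() {
  house_frame();
  translate([3209, -1, 1824]) rotate([-90, 0, 0]) cylinder(h = 96, r = 494);
}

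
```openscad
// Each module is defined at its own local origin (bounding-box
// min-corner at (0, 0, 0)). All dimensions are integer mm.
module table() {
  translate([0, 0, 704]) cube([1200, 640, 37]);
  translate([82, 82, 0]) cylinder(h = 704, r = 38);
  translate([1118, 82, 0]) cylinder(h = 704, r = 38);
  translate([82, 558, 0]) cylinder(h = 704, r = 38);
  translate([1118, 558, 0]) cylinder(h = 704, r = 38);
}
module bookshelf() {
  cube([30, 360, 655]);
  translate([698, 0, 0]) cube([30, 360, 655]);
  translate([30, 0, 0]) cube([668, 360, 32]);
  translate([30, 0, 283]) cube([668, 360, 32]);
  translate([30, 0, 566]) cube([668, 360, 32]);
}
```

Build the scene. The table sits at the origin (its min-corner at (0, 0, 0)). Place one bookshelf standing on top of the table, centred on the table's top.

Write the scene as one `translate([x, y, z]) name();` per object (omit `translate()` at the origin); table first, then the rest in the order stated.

table();
translate([236, 140, 741]) bookshelf();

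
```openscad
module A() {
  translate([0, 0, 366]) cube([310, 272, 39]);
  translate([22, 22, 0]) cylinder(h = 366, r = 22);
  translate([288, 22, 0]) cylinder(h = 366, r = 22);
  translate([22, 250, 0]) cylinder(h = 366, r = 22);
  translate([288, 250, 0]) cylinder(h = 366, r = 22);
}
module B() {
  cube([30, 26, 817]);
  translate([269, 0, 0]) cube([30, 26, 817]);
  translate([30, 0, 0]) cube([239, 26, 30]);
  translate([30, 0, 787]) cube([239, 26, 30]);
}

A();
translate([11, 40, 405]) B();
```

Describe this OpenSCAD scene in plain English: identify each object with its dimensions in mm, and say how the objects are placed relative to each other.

A is a four-legged stool. The seat is 310×272 mm, 39 mm thick, top at z = 405 mm. It stands on four round legs, each 44 mm in diameter, from z = 0 to the seat underside, each leg's axis is inset half a diameter from the nearest pair of seat edges (so the leg's bounding box is flush with the corner).

B is a picture frame with a 239×757 mm rectangular opening (x by z) and a uniform 30 mm border on every side. Frame depth is 26 mm along y. It is built from two vertical stiles running the full outside height and two horizontal rails spanning the gap between the stiles.

The picture frame is on top of the stool.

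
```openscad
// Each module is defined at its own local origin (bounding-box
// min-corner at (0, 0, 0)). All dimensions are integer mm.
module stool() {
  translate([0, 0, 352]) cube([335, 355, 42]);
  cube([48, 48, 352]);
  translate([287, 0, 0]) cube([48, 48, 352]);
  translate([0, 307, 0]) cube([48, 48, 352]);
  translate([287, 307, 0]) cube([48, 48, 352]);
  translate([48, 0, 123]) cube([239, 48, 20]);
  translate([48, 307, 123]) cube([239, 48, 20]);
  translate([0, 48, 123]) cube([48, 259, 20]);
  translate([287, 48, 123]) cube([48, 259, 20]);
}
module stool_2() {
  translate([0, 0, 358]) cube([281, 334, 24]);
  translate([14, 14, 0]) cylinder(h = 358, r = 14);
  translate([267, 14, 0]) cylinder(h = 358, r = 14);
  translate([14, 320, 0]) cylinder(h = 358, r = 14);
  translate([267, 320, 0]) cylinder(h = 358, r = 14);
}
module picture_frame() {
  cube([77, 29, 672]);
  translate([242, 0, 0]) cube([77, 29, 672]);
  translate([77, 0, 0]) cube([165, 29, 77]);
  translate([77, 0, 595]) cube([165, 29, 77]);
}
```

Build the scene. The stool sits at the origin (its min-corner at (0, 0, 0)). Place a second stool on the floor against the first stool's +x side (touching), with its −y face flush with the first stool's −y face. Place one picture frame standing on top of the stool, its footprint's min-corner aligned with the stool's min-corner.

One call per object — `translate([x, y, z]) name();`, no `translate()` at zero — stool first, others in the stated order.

stool();
translate([335, 0, 0]) stool_2();
translate([0, 0, 394]) picture_frame();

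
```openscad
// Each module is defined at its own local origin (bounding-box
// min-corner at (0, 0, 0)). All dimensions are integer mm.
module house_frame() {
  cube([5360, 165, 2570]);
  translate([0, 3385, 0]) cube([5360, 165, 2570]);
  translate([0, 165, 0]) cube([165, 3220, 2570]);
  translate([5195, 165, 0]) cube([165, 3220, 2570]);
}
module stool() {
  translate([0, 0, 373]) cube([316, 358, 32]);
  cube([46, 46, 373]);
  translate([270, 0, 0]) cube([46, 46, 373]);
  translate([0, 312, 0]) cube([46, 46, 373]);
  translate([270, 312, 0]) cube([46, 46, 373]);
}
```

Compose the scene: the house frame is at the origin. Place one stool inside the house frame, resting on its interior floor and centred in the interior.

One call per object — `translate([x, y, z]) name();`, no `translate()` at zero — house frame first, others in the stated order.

house_frame();
translate([2522, 1596, 0]) stool();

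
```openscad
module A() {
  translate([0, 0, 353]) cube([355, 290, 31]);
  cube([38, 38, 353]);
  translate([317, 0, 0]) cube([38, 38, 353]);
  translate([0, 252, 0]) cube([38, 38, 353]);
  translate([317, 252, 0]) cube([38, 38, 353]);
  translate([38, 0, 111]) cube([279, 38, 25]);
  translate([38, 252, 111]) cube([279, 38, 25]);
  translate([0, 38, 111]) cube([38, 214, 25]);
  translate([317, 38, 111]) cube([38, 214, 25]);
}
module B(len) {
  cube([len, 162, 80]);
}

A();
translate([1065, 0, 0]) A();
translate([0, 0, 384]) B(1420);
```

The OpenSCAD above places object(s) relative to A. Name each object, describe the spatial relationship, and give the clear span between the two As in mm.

Second stool starts at x = 1065; first ends at x = 355; clear span = 1065 − 355 = 710 mm.

A is a stool. B is a beam. A beam spans the tops of two stools. The clear span between the two stools is 710 mm.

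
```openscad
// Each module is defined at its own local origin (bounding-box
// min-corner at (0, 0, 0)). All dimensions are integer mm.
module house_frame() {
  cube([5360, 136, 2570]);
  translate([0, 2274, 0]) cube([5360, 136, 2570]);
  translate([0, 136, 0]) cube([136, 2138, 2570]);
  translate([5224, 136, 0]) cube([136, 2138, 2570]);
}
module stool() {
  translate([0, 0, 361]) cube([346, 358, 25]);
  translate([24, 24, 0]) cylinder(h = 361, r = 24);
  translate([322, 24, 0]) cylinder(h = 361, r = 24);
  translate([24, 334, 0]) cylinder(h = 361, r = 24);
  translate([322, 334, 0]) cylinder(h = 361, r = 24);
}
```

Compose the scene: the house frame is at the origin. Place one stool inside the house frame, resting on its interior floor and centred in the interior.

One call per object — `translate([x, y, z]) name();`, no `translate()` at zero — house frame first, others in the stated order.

house_frame();
translate([2507, 1026, 0]) stool();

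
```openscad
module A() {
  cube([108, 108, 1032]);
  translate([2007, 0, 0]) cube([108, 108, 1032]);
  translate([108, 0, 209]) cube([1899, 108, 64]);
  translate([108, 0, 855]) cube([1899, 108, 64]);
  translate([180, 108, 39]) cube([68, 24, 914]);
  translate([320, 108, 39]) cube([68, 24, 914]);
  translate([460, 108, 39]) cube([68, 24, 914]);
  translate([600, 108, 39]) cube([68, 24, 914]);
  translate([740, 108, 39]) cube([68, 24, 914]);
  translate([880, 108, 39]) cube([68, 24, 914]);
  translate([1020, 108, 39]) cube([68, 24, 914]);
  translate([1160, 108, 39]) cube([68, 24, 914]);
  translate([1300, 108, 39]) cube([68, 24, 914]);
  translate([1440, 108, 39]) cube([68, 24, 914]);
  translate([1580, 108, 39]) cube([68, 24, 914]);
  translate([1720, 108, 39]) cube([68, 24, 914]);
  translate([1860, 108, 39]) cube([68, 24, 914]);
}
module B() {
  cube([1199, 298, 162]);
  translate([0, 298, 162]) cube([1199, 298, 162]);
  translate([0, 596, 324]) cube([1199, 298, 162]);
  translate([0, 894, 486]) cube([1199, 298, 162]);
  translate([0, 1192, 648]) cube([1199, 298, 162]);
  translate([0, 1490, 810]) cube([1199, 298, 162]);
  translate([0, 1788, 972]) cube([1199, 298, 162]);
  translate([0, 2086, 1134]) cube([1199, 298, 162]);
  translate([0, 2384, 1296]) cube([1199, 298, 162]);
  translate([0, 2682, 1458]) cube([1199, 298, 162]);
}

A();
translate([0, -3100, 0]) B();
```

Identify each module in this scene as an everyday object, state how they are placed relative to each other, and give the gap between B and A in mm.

The staircase's nearest face is 120 mm from the fence section's −y face.

A is a fence section. B is a staircase. The staircase is on the floor beside the fence section on its −y side. The gap between the staircase and the fence section is 120 mm.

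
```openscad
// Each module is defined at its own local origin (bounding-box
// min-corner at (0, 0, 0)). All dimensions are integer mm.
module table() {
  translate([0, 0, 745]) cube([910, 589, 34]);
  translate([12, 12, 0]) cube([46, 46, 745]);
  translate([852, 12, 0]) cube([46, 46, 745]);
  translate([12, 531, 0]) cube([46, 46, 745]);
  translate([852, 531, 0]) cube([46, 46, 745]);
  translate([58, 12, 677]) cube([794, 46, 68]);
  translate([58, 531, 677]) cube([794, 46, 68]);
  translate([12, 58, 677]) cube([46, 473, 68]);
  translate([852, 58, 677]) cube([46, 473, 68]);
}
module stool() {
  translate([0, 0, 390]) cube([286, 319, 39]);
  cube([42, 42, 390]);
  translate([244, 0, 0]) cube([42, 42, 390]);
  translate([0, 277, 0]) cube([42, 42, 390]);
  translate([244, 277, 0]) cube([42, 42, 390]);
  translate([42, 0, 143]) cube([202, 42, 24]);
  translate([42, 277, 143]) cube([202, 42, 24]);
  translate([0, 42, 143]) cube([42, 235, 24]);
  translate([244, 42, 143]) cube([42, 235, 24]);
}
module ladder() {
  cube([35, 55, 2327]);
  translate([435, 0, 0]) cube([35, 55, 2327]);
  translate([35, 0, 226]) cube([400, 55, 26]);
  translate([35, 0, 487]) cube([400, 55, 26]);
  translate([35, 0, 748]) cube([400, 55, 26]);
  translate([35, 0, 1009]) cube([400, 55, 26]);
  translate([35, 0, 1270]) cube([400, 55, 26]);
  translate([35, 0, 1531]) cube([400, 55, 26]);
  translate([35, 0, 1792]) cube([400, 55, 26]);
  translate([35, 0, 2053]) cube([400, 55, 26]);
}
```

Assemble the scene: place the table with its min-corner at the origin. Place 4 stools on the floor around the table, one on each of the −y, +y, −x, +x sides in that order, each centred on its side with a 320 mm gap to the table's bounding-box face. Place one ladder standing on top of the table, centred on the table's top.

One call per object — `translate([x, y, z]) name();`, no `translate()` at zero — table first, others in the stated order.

table();
translate([312, -639, 0]) stool();
translate([312, 909, 0]) stool();
translate([-606, 135, 0]) stool();
translate([1230, 135, 0]) stool();
translate([220, 267, 779]) ladder();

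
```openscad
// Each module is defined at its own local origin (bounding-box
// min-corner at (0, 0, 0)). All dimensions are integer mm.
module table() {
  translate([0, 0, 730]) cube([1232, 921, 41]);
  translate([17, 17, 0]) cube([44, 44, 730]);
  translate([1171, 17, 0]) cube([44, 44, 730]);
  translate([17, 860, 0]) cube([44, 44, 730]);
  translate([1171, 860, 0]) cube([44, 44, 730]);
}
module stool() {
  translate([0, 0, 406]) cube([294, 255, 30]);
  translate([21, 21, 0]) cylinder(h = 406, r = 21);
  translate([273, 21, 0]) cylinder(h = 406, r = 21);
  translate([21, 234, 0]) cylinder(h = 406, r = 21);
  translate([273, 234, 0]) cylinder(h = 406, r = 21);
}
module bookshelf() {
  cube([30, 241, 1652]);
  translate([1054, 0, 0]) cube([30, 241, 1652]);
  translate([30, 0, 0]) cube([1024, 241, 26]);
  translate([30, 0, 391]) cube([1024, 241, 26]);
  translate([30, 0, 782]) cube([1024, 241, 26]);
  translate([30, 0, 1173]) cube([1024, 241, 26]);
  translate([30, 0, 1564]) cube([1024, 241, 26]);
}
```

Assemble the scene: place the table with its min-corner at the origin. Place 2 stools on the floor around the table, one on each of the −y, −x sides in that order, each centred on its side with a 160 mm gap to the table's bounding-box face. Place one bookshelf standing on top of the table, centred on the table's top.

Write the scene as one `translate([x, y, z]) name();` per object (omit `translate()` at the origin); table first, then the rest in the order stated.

table();
translate([469, -415, 0]) stool();
translate([-454, 333, 0]) stool();
translate([74, 340, 771]) bookshelf();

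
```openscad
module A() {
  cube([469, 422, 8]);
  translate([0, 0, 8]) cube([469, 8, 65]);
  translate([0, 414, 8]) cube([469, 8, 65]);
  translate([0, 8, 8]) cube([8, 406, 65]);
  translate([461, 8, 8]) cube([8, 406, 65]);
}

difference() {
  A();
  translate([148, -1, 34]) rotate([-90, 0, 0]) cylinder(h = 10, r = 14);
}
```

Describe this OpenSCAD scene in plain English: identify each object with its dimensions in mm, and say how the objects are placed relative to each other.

A is an open-topped rectangular box: outside dimensions 469×422×73 mm, with a uniform wall and base thickness of 8 mm. The base is a full 469×422 slab on the floor; four walls sit on top of the base. The front and back walls (the −y and +y sides) span the full width; the two side walls fit between them.

The open box has a circular hole of radius 14 mm through its front wall, centred at (x = 148, z = 34).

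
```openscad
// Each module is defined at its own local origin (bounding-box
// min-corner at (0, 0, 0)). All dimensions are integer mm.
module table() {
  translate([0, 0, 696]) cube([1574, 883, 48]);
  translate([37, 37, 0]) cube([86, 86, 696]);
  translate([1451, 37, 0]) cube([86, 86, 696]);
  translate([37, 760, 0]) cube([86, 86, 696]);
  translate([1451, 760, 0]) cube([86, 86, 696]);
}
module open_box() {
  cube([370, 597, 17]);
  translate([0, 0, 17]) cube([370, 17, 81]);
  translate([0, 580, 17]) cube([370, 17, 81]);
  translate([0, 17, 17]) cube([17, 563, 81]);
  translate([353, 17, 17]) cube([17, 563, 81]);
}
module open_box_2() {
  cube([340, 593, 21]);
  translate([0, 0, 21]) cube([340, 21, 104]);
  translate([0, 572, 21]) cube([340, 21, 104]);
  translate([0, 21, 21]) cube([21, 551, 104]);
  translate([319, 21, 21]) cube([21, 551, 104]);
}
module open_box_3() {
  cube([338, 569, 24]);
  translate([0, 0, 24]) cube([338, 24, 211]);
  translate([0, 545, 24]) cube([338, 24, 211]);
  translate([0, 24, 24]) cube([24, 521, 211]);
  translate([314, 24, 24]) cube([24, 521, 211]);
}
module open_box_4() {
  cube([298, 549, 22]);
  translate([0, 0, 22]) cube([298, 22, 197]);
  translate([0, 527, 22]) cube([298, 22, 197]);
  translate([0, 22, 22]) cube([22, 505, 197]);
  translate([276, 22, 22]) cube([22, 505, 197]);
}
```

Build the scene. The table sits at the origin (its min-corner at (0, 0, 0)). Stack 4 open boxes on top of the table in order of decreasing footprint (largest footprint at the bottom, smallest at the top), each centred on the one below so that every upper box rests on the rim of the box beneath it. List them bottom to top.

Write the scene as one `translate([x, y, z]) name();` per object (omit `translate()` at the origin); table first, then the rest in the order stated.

table();
translate([602, 143, 744]) open_box();
translate([617, 145, 842]) open_box_2();
translate([618, 157, 967]) open_box_3();
translate([638, 167, 1202]) open_box_4();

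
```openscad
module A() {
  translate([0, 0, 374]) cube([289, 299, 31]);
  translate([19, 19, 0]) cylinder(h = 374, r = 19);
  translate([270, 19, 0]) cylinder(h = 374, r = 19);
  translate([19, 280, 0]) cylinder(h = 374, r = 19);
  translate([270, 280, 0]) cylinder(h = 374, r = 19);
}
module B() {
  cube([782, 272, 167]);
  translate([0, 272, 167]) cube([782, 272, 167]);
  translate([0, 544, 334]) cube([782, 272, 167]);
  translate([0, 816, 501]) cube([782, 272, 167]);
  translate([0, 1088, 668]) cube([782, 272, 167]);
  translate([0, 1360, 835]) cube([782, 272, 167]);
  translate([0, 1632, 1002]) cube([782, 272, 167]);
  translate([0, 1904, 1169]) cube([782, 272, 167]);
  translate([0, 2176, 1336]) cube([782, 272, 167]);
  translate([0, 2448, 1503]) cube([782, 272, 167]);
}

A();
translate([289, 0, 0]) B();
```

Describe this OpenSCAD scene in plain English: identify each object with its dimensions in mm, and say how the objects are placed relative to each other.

A is a simple wooden stool: a rectangular seat 289 mm (x) by 299 mm (y), 31 mm thick, top face at z = 405 mm, on four round legs, each 38 mm in diameter. The legs rest on z = 0, each leg's axis is inset half a diameter from the nearest pair of seat edges (so the leg's bounding box is flush with the corner).

B is a straight staircase of 10 solid steps. Each step is 782 mm wide (x), 272 mm deep (y, the going) and 167 mm tall (the rise). The first step rests on the floor; each subsequent step sits one going further in +y and one rise higher in +z, directly behind and above the previous step with no overlap.

The staircase is against the stool's +x side, with their −y faces flush.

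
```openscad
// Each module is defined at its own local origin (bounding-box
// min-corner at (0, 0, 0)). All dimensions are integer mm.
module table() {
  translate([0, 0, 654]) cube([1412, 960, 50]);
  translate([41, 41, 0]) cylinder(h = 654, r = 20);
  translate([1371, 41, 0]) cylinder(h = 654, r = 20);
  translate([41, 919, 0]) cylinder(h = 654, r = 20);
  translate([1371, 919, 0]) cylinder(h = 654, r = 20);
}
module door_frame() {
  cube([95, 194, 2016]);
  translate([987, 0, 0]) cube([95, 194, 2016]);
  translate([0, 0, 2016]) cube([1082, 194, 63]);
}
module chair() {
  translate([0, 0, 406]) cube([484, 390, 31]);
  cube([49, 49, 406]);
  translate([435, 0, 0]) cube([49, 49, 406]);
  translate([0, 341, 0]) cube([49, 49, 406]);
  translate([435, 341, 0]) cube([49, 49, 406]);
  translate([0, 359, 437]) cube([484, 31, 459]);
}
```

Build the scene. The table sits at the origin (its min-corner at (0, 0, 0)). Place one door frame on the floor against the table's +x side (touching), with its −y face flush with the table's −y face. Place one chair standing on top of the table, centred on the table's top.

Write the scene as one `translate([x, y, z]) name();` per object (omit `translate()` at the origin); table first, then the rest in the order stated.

table();
translate([1412, 0, 0]) door_frame();
translate([464, 285, 704]) chair();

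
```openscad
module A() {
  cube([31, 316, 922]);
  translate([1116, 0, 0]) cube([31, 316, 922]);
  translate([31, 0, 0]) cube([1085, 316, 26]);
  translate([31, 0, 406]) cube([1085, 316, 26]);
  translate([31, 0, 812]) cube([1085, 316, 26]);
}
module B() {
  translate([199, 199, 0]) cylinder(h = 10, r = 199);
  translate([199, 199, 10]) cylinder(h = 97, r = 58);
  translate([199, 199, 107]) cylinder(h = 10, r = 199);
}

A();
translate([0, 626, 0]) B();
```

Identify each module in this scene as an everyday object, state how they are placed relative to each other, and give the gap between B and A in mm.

The spool's nearest face is 310 mm from the bookshelf's +y face.

A is a bookshelf. B is a spool. The spool is on the floor beside the bookshelf on its +y side. The gap between the spool and the bookshelf is 310 mm.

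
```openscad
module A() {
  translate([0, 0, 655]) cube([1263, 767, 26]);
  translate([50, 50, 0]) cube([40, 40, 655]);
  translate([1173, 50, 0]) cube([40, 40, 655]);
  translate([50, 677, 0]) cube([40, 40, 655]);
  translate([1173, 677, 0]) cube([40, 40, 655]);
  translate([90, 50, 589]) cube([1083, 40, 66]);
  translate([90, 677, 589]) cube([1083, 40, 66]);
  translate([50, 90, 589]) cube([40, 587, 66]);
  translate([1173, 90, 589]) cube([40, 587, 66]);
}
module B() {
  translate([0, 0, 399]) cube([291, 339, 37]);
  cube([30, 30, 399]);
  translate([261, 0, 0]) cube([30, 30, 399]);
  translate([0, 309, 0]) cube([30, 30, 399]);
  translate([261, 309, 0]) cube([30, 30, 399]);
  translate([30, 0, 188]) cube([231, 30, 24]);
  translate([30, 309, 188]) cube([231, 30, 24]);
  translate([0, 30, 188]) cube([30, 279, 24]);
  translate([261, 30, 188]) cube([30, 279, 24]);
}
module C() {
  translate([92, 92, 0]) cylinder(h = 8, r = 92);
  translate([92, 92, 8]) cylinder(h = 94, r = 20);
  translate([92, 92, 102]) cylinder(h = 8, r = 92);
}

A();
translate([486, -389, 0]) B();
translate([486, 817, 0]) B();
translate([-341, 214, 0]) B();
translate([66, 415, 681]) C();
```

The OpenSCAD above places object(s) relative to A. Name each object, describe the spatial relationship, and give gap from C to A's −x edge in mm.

A is a table. B is a stool. C is a spool. Three stools sit around the table at the −y, +y, −x sides. The spool is on top of the table. The gap from the spool to the table's −x edge is 66 mm.

The spool's min-x is at 66; the table's min-x is 0; gap = 66 mm.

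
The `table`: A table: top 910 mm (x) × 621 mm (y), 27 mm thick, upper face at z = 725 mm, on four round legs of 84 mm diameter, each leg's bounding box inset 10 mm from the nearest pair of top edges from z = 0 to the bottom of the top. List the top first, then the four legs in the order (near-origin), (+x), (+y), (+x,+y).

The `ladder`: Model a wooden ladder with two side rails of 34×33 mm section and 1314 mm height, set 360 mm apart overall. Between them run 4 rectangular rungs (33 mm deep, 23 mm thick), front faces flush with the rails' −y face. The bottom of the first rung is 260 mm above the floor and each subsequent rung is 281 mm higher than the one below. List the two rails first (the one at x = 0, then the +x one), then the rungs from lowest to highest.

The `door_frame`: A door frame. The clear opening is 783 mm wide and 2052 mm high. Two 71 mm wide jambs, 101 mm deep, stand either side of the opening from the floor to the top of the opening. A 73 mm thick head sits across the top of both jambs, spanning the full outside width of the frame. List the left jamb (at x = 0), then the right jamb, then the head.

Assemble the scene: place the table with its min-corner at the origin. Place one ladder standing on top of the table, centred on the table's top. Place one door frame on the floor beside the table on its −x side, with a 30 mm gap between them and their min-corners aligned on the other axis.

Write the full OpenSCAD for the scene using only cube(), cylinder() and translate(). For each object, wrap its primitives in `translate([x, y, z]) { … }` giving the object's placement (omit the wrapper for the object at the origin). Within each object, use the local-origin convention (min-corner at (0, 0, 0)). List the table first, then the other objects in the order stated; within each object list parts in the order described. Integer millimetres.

translate([0, 0, 698]) cube([910, 621, 27]);
translate([52, 52, 0]) cylinder(h = 698, r = 42);
translate([858, 52, 0]) cylinder(h = 698, r = 42);
translate([52, 569, 0]) cylinder(h = 698, r = 42);
translate([858, 569, 0]) cylinder(h = 698, r = 42);
translate([275, 294, 725]) {
  cube([34, 33, 1314]);
  translate([326, 0, 0]) cube([34, 33, 1314]);
  translate([34, 0, 260]) cube([292, 33, 23]);
  translate([34, 0, 541]) cube([292, 33, 23]);
  translate([34, 0, 822]) cube([292, 33, 23]);
  translate([34, 0, 1103]) cube([292, 33, 23]);
}
translate([-955, 0, 0]) {
  cube([71, 101, 2052]);
  translate([854, 0, 0]) cube([71, 101, 2052]);
  translate([0, 0, 2052]) cube([925, 101, 73]);
}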